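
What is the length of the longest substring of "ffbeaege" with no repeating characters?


Input: "ffbeaege"
Sliding window (track last position of each char):
  Position 0 ('f'): window [0,0] length 1 -- new best
  Position 1 ('f'): repeat (last at 0), move window start to 1
  Position 1 ('f'): window [1,1] length 1
  Position 2 ('b'): window [1,2] length 2 -- new best
  Position 3 ('e'): window [1,3] length 3 -- new best
  Position 4 ('a'): window [1,4] length 4 -- new best
  Position 5 ('e'): repeat (last at 3), move window start to 4
  Position 5 ('e'): window [4,5] length 2
  Position 6 ('g'): window [4,6] length 3
  Position 7 ('e'): repeat (last at 5), move window start to 6
  Position 7 ('e'): window [6,7] length 2
Longest substring with no repeats: "fbea" with length 4

4


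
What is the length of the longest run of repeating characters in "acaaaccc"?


Input: "acaaaccc"
Scanning for longest run:
  Position 1 ('c'): new char, reset run to 1
  Position 2 ('a'): new char, reset run to 1
  Position 3 ('a'): continues run of 'a', length=2
  Position 4 ('a'): continues run of 'a', length=3
  Position 5 ('c'): new char, reset run to 1
  Position 6 ('c'): continues run of 'c', length=2
  Position 7 ('c'): continues run of 'c', length=3
Longest run: 'a' with length 3

3


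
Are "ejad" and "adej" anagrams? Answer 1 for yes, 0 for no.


Strings: "ejad", "adej"
Sorted first:  adej
Sorted second: adej
Sorted forms match => anagrams

1


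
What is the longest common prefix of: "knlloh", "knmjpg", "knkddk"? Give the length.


Words: knlloh, knmjpg, knkddk
  Position 0: all 'k' => match
  Position 1: all 'n' => match
  Position 2: ('l', 'm', 'k') => mismatch, stop
LCP = "kn" (length 2)

2


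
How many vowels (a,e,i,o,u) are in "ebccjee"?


Input: ebccjee
Checking each character:
  'e' at position 0: vowel (running total: 1)
  'b' at position 1: consonant
  'c' at position 2: consonant
  'c' at position 3: consonant
  'j' at position 4: consonant
  'e' at position 5: vowel (running total: 2)
  'e' at position 6: vowel (running total: 3)
Total vowels: 3

3


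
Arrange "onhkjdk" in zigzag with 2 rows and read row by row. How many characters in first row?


Zigzag "onhkjdk" into 2 rows:
Placing characters:
  'o' => row 0
  'n' => row 1
  'h' => row 0
  'k' => row 1
  'j' => row 0
  'd' => row 1
  'k' => row 0
Rows:
  Row 0: "ohjk"
  Row 1: "nkd"
First row length: 4

4


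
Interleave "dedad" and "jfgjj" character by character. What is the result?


Interleaving "dedad" and "jfgjj":
  Position 0: 'd' from first, 'j' from second => "dj"
  Position 1: 'e' from first, 'f' from second => "ef"
  Position 2: 'd' from first, 'g' from second => "dg"
  Position 3: 'a' from first, 'j' from second => "aj"
  Position 4: 'd' from first, 'j' from second => "dj"
Result: djefdgajdj

djefdgajdj


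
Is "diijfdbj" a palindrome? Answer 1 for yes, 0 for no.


Input: diijfdbj
Reversed: jbdfjiid
  Compare pos 0 ('d') with pos 7 ('j'): MISMATCH
  Compare pos 1 ('i') with pos 6 ('b'): MISMATCH
  Compare pos 2 ('i') with pos 5 ('d'): MISMATCH
  Compare pos 3 ('j') with pos 4 ('f'): MISMATCH
Result: not a palindrome

0


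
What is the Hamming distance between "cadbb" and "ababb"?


Comparing "cadbb" and "ababb" position by position:
  Position 0: 'c' vs 'a' => differ
  Position 1: 'a' vs 'b' => differ
  Position 2: 'd' vs 'a' => differ
  Position 3: 'b' vs 'b' => same
  Position 4: 'b' vs 'b' => same
Total differences (Hamming distance): 3

3


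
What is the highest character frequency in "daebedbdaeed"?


Input: daebedbdaeed
Character counts:
  'a': 2
  'b': 2
  'd': 4
  'e': 4
Maximum frequency: 4

4


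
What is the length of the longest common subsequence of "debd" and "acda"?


LCS of "debd" and "acda"
DP table:
           a    c    d    a
      0    0    0    0    0
  d   0    0    0    1    1
  e   0    0    0    1    1
  b   0    0    0    1    1
  d   0    0    0    1    1
LCS length = dp[4][4] = 1

1


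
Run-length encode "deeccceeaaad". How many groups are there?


Input: deeccceeaaad
Scanning for consecutive runs:
  Group 1: 'd' x 1 (positions 0-0)
  Group 2: 'e' x 2 (positions 1-2)
  Group 3: 'c' x 3 (positions 3-5)
  Group 4: 'e' x 2 (positions 6-7)
  Group 5: 'a' x 3 (positions 8-10)
  Group 6: 'd' x 1 (positions 11-11)
Total groups: 6

6


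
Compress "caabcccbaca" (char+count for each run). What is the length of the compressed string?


Input: caabcccbaca
Runs:
  'c' x 1 => "c1"
  'a' x 2 => "a2"
  'b' x 1 => "b1"
  'c' x 3 => "c3"
  'b' x 1 => "b1"
  'a' x 1 => "a1"
  'c' x 1 => "c1"
  'a' x 1 => "a1"
Compressed: "c1a2b1c3b1a1c1a1"
Compressed length: 16

16


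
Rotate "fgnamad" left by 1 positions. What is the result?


Input: "fgnamad", rotate left by 1
First 1 characters: "f"
Remaining characters: "gnamad"
Concatenate remaining + first: "gnamad" + "f" = "gnamadf"

gnamadf


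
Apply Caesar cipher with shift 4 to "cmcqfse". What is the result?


Caesar cipher: shift "cmcqfse" by 4
  'c' (pos 2) + 4 = pos 6 = 'g'
  'm' (pos 12) + 4 = pos 16 = 'q'
  'c' (pos 2) + 4 = pos 6 = 'g'
  'q' (pos 16) + 4 = pos 20 = 'u'
  'f' (pos 5) + 4 = pos 9 = 'j'
  's' (pos 18) + 4 = pos 22 = 'w'
  'e' (pos 4) + 4 = pos 8 = 'i'
Result: gqgujwi

gqgujwi


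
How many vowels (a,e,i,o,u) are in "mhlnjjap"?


Input: mhlnjjap
Checking each character:
  'm' at position 0: consonant
  'h' at position 1: consonant
  'l' at position 2: consonant
  'n' at position 3: consonant
  'j' at position 4: consonant
  'j' at position 5: consonant
  'a' at position 6: vowel (running total: 1)
  'p' at position 7: consonant
Total vowels: 1

1


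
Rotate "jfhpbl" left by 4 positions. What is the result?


Input: "jfhpbl", rotate left by 4
First 4 characters: "jfhp"
Remaining characters: "bl"
Concatenate remaining + first: "bl" + "jfhp" = "bljfhp"

bljfhp


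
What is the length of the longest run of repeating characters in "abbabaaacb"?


Input: "abbabaaacb"
Scanning for longest run:
  Position 1 ('b'): new char, reset run to 1
  Position 2 ('b'): continues run of 'b', length=2
  Position 3 ('a'): new char, reset run to 1
  Position 4 ('b'): new char, reset run to 1
  Position 5 ('a'): new char, reset run to 1
  Position 6 ('a'): continues run of 'a', length=2
  Position 7 ('a'): continues run of 'a', length=3
  Position 8 ('c'): new char, reset run to 1
  Position 9 ('b'): new char, reset run to 1
Longest run: 'a' with length 3

3


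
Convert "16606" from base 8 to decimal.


Input: "16606" in base 8
Positional expansion:
  Digit '1' (value 1) x 8^4 = 4096
  Digit '6' (value 6) x 8^3 = 3072
  Digit '6' (value 6) x 8^2 = 384
  Digit '0' (value 0) x 8^1 = 0
  Digit '6' (value 6) x 8^0 = 6
Sum = 7558

7558


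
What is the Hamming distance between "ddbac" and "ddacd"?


Comparing "ddbac" and "ddacd" position by position:
  Position 0: 'd' vs 'd' => same
  Position 1: 'd' vs 'd' => same
  Position 2: 'b' vs 'a' => differ
  Position 3: 'a' vs 'c' => differ
  Position 4: 'c' vs 'd' => differ
Total differences (Hamming distance): 3

3


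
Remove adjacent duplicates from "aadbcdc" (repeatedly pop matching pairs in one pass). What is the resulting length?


Input: aadbcdc
Stack-based adjacent duplicate removal:
  Read 'a': push. Stack: a
  Read 'a': matches stack top 'a' => pop. Stack: (empty)
  Read 'd': push. Stack: d
  Read 'b': push. Stack: db
  Read 'c': push. Stack: dbc
  Read 'd': push. Stack: dbcd
  Read 'c': push. Stack: dbcdc
Final stack: "dbcdc" (length 5)

5


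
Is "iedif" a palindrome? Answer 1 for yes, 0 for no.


Input: iedif
Reversed: fidei
  Compare pos 0 ('i') with pos 4 ('f'): MISMATCH
  Compare pos 1 ('e') with pos 3 ('i'): MISMATCH
Result: not a palindrome

0


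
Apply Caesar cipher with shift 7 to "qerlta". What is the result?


Caesar cipher: shift "qerlta" by 7
  'q' (pos 16) + 7 = pos 23 = 'x'
  'e' (pos 4) + 7 = pos 11 = 'l'
  'r' (pos 17) + 7 = pos 24 = 'y'
  'l' (pos 11) + 7 = pos 18 = 's'
  't' (pos 19) + 7 = pos 0 = 'a'
  'a' (pos 0) + 7 = pos 7 = 'h'
Result: xlysah

xlysah


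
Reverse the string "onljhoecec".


Input: onljhoecec
Reading characters right to left:
  Position 9: 'c'
  Position 8: 'e'
  Position 7: 'c'
  Position 6: 'e'
  Position 5: 'o'
  Position 4: 'h'
  Position 3: 'j'
  Position 2: 'l'
  Position 1: 'n'
  Position 0: 'o'
Reversed: ceceohjlno

ceceohjlno


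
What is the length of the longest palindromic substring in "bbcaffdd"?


Input: "bbcaffdd"
Checking substrings for palindromes:
  [0:2] "bb" (len 2) => palindrome
  [4:6] "ff" (len 2) => palindrome
  [6:8] "dd" (len 2) => palindrome
Longest palindromic substring: "bb" with length 2

2


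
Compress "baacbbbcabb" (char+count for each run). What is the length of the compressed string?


Input: baacbbbcabb
Runs:
  'b' x 1 => "b1"
  'a' x 2 => "a2"
  'c' x 1 => "c1"
  'b' x 3 => "b3"
  'c' x 1 => "c1"
  'a' x 1 => "a1"
  'b' x 2 => "b2"
Compressed: "b1a2c1b3c1a1b2"
Compressed length: 14

14


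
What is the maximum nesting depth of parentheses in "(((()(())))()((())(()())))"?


Input: "(((()(())))()((())(()())))"
Tracking depth:
  Position 0 '(': depth becomes 1
  Position 1 '(': depth becomes 2
  Position 2 '(': depth becomes 3
  Position 3 '(': depth becomes 4
  Position 4 ')': depth becomes 3
  Position 5 '(': depth becomes 4
  Position 6 '(': depth becomes 5
  Position 7 ')': depth becomes 4
  Position 8 ')': depth becomes 3
  Position 9 ')': depth becomes 2
  Position 10 ')': depth becomes 1
  Position 11 '(': depth becomes 2
  Position 12 ')': depth becomes 1
  Position 13 '(': depth becomes 2
  Position 14 '(': depth becomes 3
  Position 15 '(': depth becomes 4
  Position 16 ')': depth becomes 3
  Position 17 ')': depth becomes 2
  Position 18 '(': depth becomes 3
  Position 19 '(': depth becomes 4
  Position 20 ')': depth becomes 3
  Position 21 '(': depth becomes 4
  Position 22 ')': depth becomes 3
  Position 23 ')': depth becomes 2
  Position 24 ')': depth becomes 1
  Position 25 ')': depth becomes 0
Maximum depth reached: 5

5


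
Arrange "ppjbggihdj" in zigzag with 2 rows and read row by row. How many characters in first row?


Zigzag "ppjbggihdj" into 2 rows:
Placing characters:
  'p' => row 0
  'p' => row 1
  'j' => row 0
  'b' => row 1
  'g' => row 0
  'g' => row 1
  'i' => row 0
  'h' => row 1
  'd' => row 0
  'j' => row 1
Rows:
  Row 0: "pjgid"
  Row 1: "pbghj"
First row length: 5

5


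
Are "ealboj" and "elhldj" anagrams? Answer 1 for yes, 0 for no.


Strings: "ealboj", "elhldj"
Sorted first:  abejlo
Sorted second: dehjll
Differ at position 0: 'a' vs 'd' => not anagrams

0


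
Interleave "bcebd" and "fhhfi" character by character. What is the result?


Interleaving "bcebd" and "fhhfi":
  Position 0: 'b' from first, 'f' from second => "bf"
  Position 1: 'c' from first, 'h' from second => "ch"
  Position 2: 'e' from first, 'h' from second => "eh"
  Position 3: 'b' from first, 'f' from second => "bf"
  Position 4: 'd' from first, 'i' from second => "di"
Result: bfchehbfdi

bfchehbfdi


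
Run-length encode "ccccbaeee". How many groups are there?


Input: ccccbaeee
Scanning for consecutive runs:
  Group 1: 'c' x 4 (positions 0-3)
  Group 2: 'b' x 1 (positions 4-4)
  Group 3: 'a' x 1 (positions 5-5)
  Group 4: 'e' x 3 (positions 6-8)
Total groups: 4

4


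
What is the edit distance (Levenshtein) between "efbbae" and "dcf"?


Computing edit distance: "efbbae" -> "dcf"
DP table:
           d    c    f
      0    1    2    3
  e   1    1    2    3
  f   2    2    2    2
  b   3    3    3    3
  b   4    4    4    4
  a   5    5    5    5
  e   6    6    6    6
Edit distance = dp[6][3] = 6

6


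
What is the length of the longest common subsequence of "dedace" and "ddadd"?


LCS of "dedace" and "ddadd"
DP table:
           d    d    a    d    d
      0    0    0    0    0    0
  d   0    1    1    1    1    1
  e   0    1    1    1    1    1
  d   0    1    2    2    2    2
  a   0    1    2    3    3    3
  c   0    1    2    3    3    3
  e   0    1    2    3    3    3
LCS length = dp[6][5] = 3

3


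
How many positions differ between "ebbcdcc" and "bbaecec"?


Comparing "ebbcdcc" and "bbaecec" position by position:
  Position 0: 'e' vs 'b' => DIFFER
  Position 1: 'b' vs 'b' => same
  Position 2: 'b' vs 'a' => DIFFER
  Position 3: 'c' vs 'e' => DIFFER
  Position 4: 'd' vs 'c' => DIFFER
  Position 5: 'c' vs 'e' => DIFFER
  Position 6: 'c' vs 'c' => same
Positions that differ: 5

5


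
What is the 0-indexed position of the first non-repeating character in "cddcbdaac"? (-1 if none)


Input: cddcbdaac
Character frequencies:
  'a': 2
  'b': 1
  'c': 3
  'd': 3
Scanning left to right for freq == 1:
  Position 0 ('c'): freq=3, skip
  Position 1 ('d'): freq=3, skip
  Position 2 ('d'): freq=3, skip
  Position 3 ('c'): freq=3, skip
  Position 4 ('b'): unique! => answer = 4

4


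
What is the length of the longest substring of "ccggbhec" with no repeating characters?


Input: "ccggbhec"
Sliding window (track last position of each char):
  Position 0 ('c'): window [0,0] length 1 -- new best
  Position 1 ('c'): repeat (last at 0), move window start to 1
  Position 1 ('c'): window [1,1] length 1
  Position 2 ('g'): window [1,2] length 2 -- new best
  Position 3 ('g'): repeat (last at 2), move window start to 3
  Position 3 ('g'): window [3,3] length 1
  Position 4 ('b'): window [3,4] length 2
  Position 5 ('h'): window [3,5] length 3 -- new best
  Position 6 ('e'): window [3,6] length 4 -- new best
  Position 7 ('c'): window [3,7] length 5 -- new best
Longest substring with no repeats: "gbhec" with length 5

5


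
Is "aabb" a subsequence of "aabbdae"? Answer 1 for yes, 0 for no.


Check if "aabb" is a subsequence of "aabbdae"
Greedy scan:
  Position 0 ('a'): matches sub[0] = 'a'
  Position 1 ('a'): matches sub[1] = 'a'
  Position 2 ('b'): matches sub[2] = 'b'
  Position 3 ('b'): matches sub[3] = 'b'
  Position 4 ('d'): no match needed
  Position 5 ('a'): no match needed
  Position 6 ('e'): no match needed
All 4 characters matched => is a subsequence

1


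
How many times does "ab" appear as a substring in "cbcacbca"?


Searching for "ab" in "cbcacbca"
Scanning each position:
  Position 0: "cb" => no
  Position 1: "bc" => no
  Position 2: "ca" => no
  Position 3: "ac" => no
  Position 4: "cb" => no
  Position 5: "bc" => no
  Position 6: "ca" => no
Total occurrences: 0

0


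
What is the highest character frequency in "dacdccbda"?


Input: dacdccbda
Character counts:
  'a': 2
  'b': 1
  'c': 3
  'd': 3
Maximum frequency: 3

3


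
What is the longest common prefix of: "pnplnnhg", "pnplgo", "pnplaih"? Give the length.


Words: pnplnnhg, pnplgo, pnplaih
  Position 0: all 'p' => match
  Position 1: all 'n' => match
  Position 2: all 'p' => match
  Position 3: all 'l' => match
  Position 4: ('n', 'g', 'a') => mismatch, stop
LCP = "pnpl" (length 4)

4


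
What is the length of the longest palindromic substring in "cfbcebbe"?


Input: "cfbcebbe"
Checking substrings for palindromes:
  [4:8] "ebbe" (len 4) => palindrome
  [5:7] "bb" (len 2) => palindrome
Longest palindromic substring: "ebbe" with length 4

4


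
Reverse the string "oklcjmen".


Input: oklcjmen
Reading characters right to left:
  Position 7: 'n'
  Position 6: 'e'
  Position 5: 'm'
  Position 4: 'j'
  Position 3: 'c'
  Position 2: 'l'
  Position 1: 'k'
  Position 0: 'o'
Reversed: nemjclko

nemjclko


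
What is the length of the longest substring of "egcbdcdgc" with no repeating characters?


Input: "egcbdcdgc"
Sliding window (track last position of each char):
  Position 0 ('e'): window [0,0] length 1 -- new best
  Position 1 ('g'): window [0,1] length 2 -- new best
  Position 2 ('c'): window [0,2] length 3 -- new best
  Position 3 ('b'): window [0,3] length 4 -- new best
  Position 4 ('d'): window [0,4] length 5 -- new best
  Position 5 ('c'): repeat (last at 2), move window start to 3
  Position 5 ('c'): window [3,5] length 3
  Position 6 ('d'): repeat (last at 4), move window start to 5
  Position 6 ('d'): window [5,6] length 2
  Position 7 ('g'): window [5,7] length 3
  Position 8 ('c'): repeat (last at 5), move window start to 6
  Position 8 ('c'): window [6,8] length 3
Longest substring with no repeats: "egcbd" with length 5

5


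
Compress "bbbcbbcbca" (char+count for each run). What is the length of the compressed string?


Input: bbbcbbcbca
Runs:
  'b' x 3 => "b3"
  'c' x 1 => "c1"
  'b' x 2 => "b2"
  'c' x 1 => "c1"
  'b' x 1 => "b1"
  'c' x 1 => "c1"
  'a' x 1 => "a1"
Compressed: "b3c1b2c1b1c1a1"
Compressed length: 14

14


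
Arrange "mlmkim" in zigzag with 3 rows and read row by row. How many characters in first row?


Zigzag "mlmkim" into 3 rows:
Placing characters:
  'm' => row 0
  'l' => row 1
  'm' => row 2
  'k' => row 1
  'i' => row 0
  'm' => row 1
Rows:
  Row 0: "mi"
  Row 1: "lkm"
  Row 2: "m"
First row length: 2

2


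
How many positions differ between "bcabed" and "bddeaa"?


Comparing "bcabed" and "bddeaa" position by position:
  Position 0: 'b' vs 'b' => same
  Position 1: 'c' vs 'd' => DIFFER
  Position 2: 'a' vs 'd' => DIFFER
  Position 3: 'b' vs 'e' => DIFFER
  Position 4: 'e' vs 'a' => DIFFER
  Position 5: 'd' vs 'a' => DIFFER
Positions that differ: 5

5


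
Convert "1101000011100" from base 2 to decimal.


Input: "1101000011100" in base 2
Positional expansion:
  Digit '1' (value 1) x 2^12 = 4096
  Digit '1' (value 1) x 2^11 = 2048
  Digit '0' (value 0) x 2^10 = 0
  Digit '1' (value 1) x 2^9 = 512
  Digit '0' (value 0) x 2^8 = 0
  Digit '0' (value 0) x 2^7 = 0
  Digit '0' (value 0) x 2^6 = 0
  Digit '0' (value 0) x 2^5 = 0
  Digit '1' (value 1) x 2^4 = 16
  Digit '1' (value 1) x 2^3 = 8
  Digit '1' (value 1) x 2^2 = 4
  Digit '0' (value 0) x 2^1 = 0
  Digit '0' (value 0) x 2^0 = 0
Sum = 6684

6684


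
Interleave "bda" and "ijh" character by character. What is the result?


Interleaving "bda" and "ijh":
  Position 0: 'b' from first, 'i' from second => "bi"
  Position 1: 'd' from first, 'j' from second => "dj"
  Position 2: 'a' from first, 'h' from second => "ah"
Result: bidjah

bidjah


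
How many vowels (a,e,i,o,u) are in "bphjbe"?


Input: bphjbe
Checking each character:
  'b' at position 0: consonant
  'p' at position 1: consonant
  'h' at position 2: consonant
  'j' at position 3: consonant
  'b' at position 4: consonant
  'e' at position 5: vowel (running total: 1)
Total vowels: 1

1


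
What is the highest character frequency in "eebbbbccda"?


Input: eebbbbccda
Character counts:
  'a': 1
  'b': 4
  'c': 2
  'd': 1
  'e': 2
Maximum frequency: 4

4


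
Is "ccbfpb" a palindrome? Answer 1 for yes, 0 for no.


Input: ccbfpb
Reversed: bpfbcc
  Compare pos 0 ('c') with pos 5 ('b'): MISMATCH
  Compare pos 1 ('c') with pos 4 ('p'): MISMATCH
  Compare pos 2 ('b') with pos 3 ('f'): MISMATCH
Result: not a palindrome

0


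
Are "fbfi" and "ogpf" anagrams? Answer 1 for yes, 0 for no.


Strings: "fbfi", "ogpf"
Sorted first:  bffi
Sorted second: fgop
Differ at position 0: 'b' vs 'f' => not anagrams

0


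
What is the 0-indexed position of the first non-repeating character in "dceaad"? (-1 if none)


Input: dceaad
Character frequencies:
  'a': 2
  'c': 1
  'd': 2
  'e': 1
Scanning left to right for freq == 1:
  Position 0 ('d'): freq=2, skip
  Position 1 ('c'): unique! => answer = 1

1


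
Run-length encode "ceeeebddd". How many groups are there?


Input: ceeeebddd
Scanning for consecutive runs:
  Group 1: 'c' x 1 (positions 0-0)
  Group 2: 'e' x 4 (positions 1-4)
  Group 3: 'b' x 1 (positions 5-5)
  Group 4: 'd' x 3 (positions 6-8)
Total groups: 4

4


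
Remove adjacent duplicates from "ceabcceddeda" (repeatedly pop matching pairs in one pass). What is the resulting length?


Input: ceabcceddeda
Stack-based adjacent duplicate removal:
  Read 'c': push. Stack: c
  Read 'e': push. Stack: ce
  Read 'a': push. Stack: cea
  Read 'b': push. Stack: ceab
  Read 'c': push. Stack: ceabc
  Read 'c': matches stack top 'c' => pop. Stack: ceab
  Read 'e': push. Stack: ceabe
  Read 'd': push. Stack: ceabed
  Read 'd': matches stack top 'd' => pop. Stack: ceabe
  Read 'e': matches stack top 'e' => pop. Stack: ceab
  Read 'd': push. Stack: ceabd
  Read 'a': push. Stack: ceabda
Final stack: "ceabda" (length 6)

6


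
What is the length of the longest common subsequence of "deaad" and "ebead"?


LCS of "deaad" and "ebead"
DP table:
           e    b    e    a    d
      0    0    0    0    0    0
  d   0    0    0    0    0    1
  e   0    1    1    1    1    1
  a   0    1    1    1    2    2
  a   0    1    1    1    2    2
  d   0    1    1    1    2    3
LCS length = dp[5][5] = 3

3


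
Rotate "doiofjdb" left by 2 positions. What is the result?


Input: "doiofjdb", rotate left by 2
First 2 characters: "do"
Remaining characters: "iofjdb"
Concatenate remaining + first: "iofjdb" + "do" = "iofjdbdo"

iofjdbdo


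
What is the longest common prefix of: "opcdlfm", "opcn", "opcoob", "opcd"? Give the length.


Words: opcdlfm, opcn, opcoob, opcd
  Position 0: all 'o' => match
  Position 1: all 'p' => match
  Position 2: all 'c' => match
  Position 3: ('d', 'n', 'o', 'd') => mismatch, stop
LCP = "opc" (length 3)

3


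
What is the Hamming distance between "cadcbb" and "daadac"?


Comparing "cadcbb" and "daadac" position by position:
  Position 0: 'c' vs 'd' => differ
  Position 1: 'a' vs 'a' => same
  Position 2: 'd' vs 'a' => differ
  Position 3: 'c' vs 'd' => differ
  Position 4: 'b' vs 'a' => differ
  Position 5: 'b' vs 'c' => differ
Total differences (Hamming distance): 5

5


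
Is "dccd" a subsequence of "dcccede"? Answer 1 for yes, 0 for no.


Check if "dccd" is a subsequence of "dcccede"
Greedy scan:
  Position 0 ('d'): matches sub[0] = 'd'
  Position 1 ('c'): matches sub[1] = 'c'
  Position 2 ('c'): matches sub[2] = 'c'
  Position 3 ('c'): no match needed
  Position 4 ('e'): no match needed
  Position 5 ('d'): matches sub[3] = 'd'
  Position 6 ('e'): no match needed
All 4 characters matched => is a subsequence

1


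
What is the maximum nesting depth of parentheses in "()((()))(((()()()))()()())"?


Input: "()((()))(((()()()))()()())"
Tracking depth:
  Position 0 '(': depth becomes 1
  Position 1 ')': depth becomes 0
  Position 2 '(': depth becomes 1
  Position 3 '(': depth becomes 2
  Position 4 '(': depth becomes 3
  Position 5 ')': depth becomes 2
  Position 6 ')': depth becomes 1
  Position 7 ')': depth becomes 0
  Position 8 '(': depth becomes 1
  Position 9 '(': depth becomes 2
  Position 10 '(': depth becomes 3
  Position 11 '(': depth becomes 4
  Position 12 ')': depth becomes 3
  Position 13 '(': depth becomes 4
  Position 14 ')': depth becomes 3
  Position 15 '(': depth becomes 4
  Position 16 ')': depth becomes 3
  Position 17 ')': depth becomes 2
  Position 18 ')': depth becomes 1
  Position 19 '(': depth becomes 2
  Position 20 ')': depth becomes 1
  Position 21 '(': depth becomes 2
  Position 22 ')': depth becomes 1
  Position 23 '(': depth becomes 2
  Position 24 ')': depth becomes 1
  Position 25 ')': depth becomes 0
Maximum depth reached: 4

4


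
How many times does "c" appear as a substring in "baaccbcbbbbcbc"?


Searching for "c" in "baaccbcbbbbcbc"
Scanning each position:
  Position 0: "b" => no
  Position 1: "a" => no
  Position 2: "a" => no
  Position 3: "c" => MATCH
  Position 4: "c" => MATCH
  Position 5: "b" => no
  Position 6: "c" => MATCH
  Position 7: "b" => no
  Position 8: "b" => no
  Position 9: "b" => no
  Position 10: "b" => no
  Position 11: "c" => MATCH
  Position 12: "b" => no
  Position 13: "c" => MATCH
Total occurrences: 5

5


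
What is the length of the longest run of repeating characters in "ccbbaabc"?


Input: "ccbbaabc"
Scanning for longest run:
  Position 1 ('c'): continues run of 'c', length=2
  Position 2 ('b'): new char, reset run to 1
  Position 3 ('b'): continues run of 'b', length=2
  Position 4 ('a'): new char, reset run to 1
  Position 5 ('a'): continues run of 'a', length=2
  Position 6 ('b'): new char, reset run to 1
  Position 7 ('c'): new char, reset run to 1
Longest run: 'c' with length 2

2


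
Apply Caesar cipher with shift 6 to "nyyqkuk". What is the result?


Caesar cipher: shift "nyyqkuk" by 6
  'n' (pos 13) + 6 = pos 19 = 't'
  'y' (pos 24) + 6 = pos 4 = 'e'
  'y' (pos 24) + 6 = pos 4 = 'e'
  'q' (pos 16) + 6 = pos 22 = 'w'
  'k' (pos 10) + 6 = pos 16 = 'q'
  'u' (pos 20) + 6 = pos 0 = 'a'
  'k' (pos 10) + 6 = pos 16 = 'q'
Result: teewqaq

teewqaq


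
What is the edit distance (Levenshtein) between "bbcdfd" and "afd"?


Computing edit distance: "bbcdfd" -> "afd"
DP table:
           a    f    d
      0    1    2    3
  b   1    1    2    3
  b   2    2    2    3
  c   3    3    3    3
  d   4    4    4    3
  f   5    5    4    4
  d   6    6    5    4
Edit distance = dp[6][3] = 4

4


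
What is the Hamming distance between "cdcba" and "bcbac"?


Comparing "cdcba" and "bcbac" position by position:
  Position 0: 'c' vs 'b' => differ
  Position 1: 'd' vs 'c' => differ
  Position 2: 'c' vs 'b' => differ
  Position 3: 'b' vs 'a' => differ
  Position 4: 'a' vs 'c' => differ
Total differences (Hamming distance): 5

5


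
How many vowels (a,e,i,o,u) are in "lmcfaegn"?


Input: lmcfaegn
Checking each character:
  'l' at position 0: consonant
  'm' at position 1: consonant
  'c' at position 2: consonant
  'f' at position 3: consonant
  'a' at position 4: vowel (running total: 1)
  'e' at position 5: vowel (running total: 2)
  'g' at position 6: consonant
  'n' at position 7: consonant
Total vowels: 2

2


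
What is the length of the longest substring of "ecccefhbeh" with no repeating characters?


Input: "ecccefhbeh"
Sliding window (track last position of each char):
  Position 0 ('e'): window [0,0] length 1 -- new best
  Position 1 ('c'): window [0,1] length 2 -- new best
  Position 2 ('c'): repeat (last at 1), move window start to 2
  Position 2 ('c'): window [2,2] length 1
  Position 3 ('c'): repeat (last at 2), move window start to 3
  Position 3 ('c'): window [3,3] length 1
  Position 4 ('e'): window [3,4] length 2
  Position 5 ('f'): window [3,5] length 3 -- new best
  Position 6 ('h'): window [3,6] length 4 -- new best
  Position 7 ('b'): window [3,7] length 5 -- new best
  Position 8 ('e'): repeat (last at 4), move window start to 5
  Position 8 ('e'): window [5,8] length 4
  Position 9 ('h'): repeat (last at 6), move window start to 7
  Position 9 ('h'): window [7,9] length 3
Longest substring with no repeats: "cefhb" with length 5

5


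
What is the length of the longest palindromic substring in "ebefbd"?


Input: "ebefbd"
Checking substrings for palindromes:
  [0:3] "ebe" (len 3) => palindrome
Longest palindromic substring: "ebe" with length 3

3


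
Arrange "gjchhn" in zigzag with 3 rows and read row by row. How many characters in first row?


Zigzag "gjchhn" into 3 rows:
Placing characters:
  'g' => row 0
  'j' => row 1
  'c' => row 2
  'h' => row 1
  'h' => row 0
  'n' => row 1
Rows:
  Row 0: "gh"
  Row 1: "jhn"
  Row 2: "c"
First row length: 2

2


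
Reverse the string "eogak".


Input: eogak
Reading characters right to left:
  Position 4: 'k'
  Position 3: 'a'
  Position 2: 'g'
  Position 1: 'o'
  Position 0: 'e'
Reversed: kagoe

kagoe


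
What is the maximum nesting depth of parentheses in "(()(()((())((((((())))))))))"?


Input: "(()(()((())((((((())))))))))"
Tracking depth:
  Position 0 '(': depth becomes 1
  Position 1 '(': depth becomes 2
  Position 2 ')': depth becomes 1
  Position 3 '(': depth becomes 2
  Position 4 '(': depth becomes 3
  Position 5 ')': depth becomes 2
  Position 6 '(': depth becomes 3
  Position 7 '(': depth becomes 4
  Position 8 '(': depth becomes 5
  Position 9 ')': depth becomes 4
  Position 10 ')': depth becomes 3
  Position 11 '(': depth becomes 4
  Position 12 '(': depth becomes 5
  Position 13 '(': depth becomes 6
  Position 14 '(': depth becomes 7
  Position 15 '(': depth becomes 8
  Position 16 '(': depth becomes 9
  Position 17 '(': depth becomes 10
  Position 18 ')': depth becomes 9
  Position 19 ')': depth becomes 8
  Position 20 ')': depth becomes 7
  Position 21 ')': depth becomes 6
  Position 22 ')': depth becomes 5
  Position 23 ')': depth becomes 4
  Position 24 ')': depth becomes 3
  Position 25 ')': depth becomes 2
  Position 26 ')': depth becomes 1
  Position 27 ')': depth becomes 0
Maximum depth reached: 10

10


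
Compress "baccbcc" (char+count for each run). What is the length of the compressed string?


Input: baccbcc
Runs:
  'b' x 1 => "b1"
  'a' x 1 => "a1"
  'c' x 2 => "c2"
  'b' x 1 => "b1"
  'c' x 2 => "c2"
Compressed: "b1a1c2b1c2"
Compressed length: 10

10


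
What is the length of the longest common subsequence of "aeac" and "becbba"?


LCS of "aeac" and "becbba"
DP table:
           b    e    c    b    b    a
      0    0    0    0    0    0    0
  a   0    0    0    0    0    0    1
  e   0    0    1    1    1    1    1
  a   0    0    1    1    1    1    2
  c   0    0    1    2    2    2    2
LCS length = dp[4][6] = 2

2


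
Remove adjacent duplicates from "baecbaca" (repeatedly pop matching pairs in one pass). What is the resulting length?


Input: baecbaca
Stack-based adjacent duplicate removal:
  Read 'b': push. Stack: b
  Read 'a': push. Stack: ba
  Read 'e': push. Stack: bae
  Read 'c': push. Stack: baec
  Read 'b': push. Stack: baecb
  Read 'a': push. Stack: baecba
  Read 'c': push. Stack: baecbac
  Read 'a': push. Stack: baecbaca
Final stack: "baecbaca" (length 8)

8


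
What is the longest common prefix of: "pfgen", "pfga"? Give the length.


Words: pfgen, pfga
  Position 0: all 'p' => match
  Position 1: all 'f' => match
  Position 2: all 'g' => match
  Position 3: ('e', 'a') => mismatch, stop
LCP = "pfg" (length 3)

3


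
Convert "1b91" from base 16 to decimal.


Input: "1b91" in base 16
Positional expansion:
  Digit '1' (value 1) x 16^3 = 4096
  Digit 'b' (value 11) x 16^2 = 2816
  Digit '9' (value 9) x 16^1 = 144
  Digit '1' (value 1) x 16^0 = 1
Sum = 7057

7057


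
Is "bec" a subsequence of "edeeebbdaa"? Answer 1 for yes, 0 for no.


Check if "bec" is a subsequence of "edeeebbdaa"
Greedy scan:
  Position 0 ('e'): no match needed
  Position 1 ('d'): no match needed
  Position 2 ('e'): no match needed
  Position 3 ('e'): no match needed
  Position 4 ('e'): no match needed
  Position 5 ('b'): matches sub[0] = 'b'
  Position 6 ('b'): no match needed
  Position 7 ('d'): no match needed
  Position 8 ('a'): no match needed
  Position 9 ('a'): no match needed
Only matched 1/3 characters => not a subsequence

0


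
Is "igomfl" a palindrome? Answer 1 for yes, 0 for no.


Input: igomfl
Reversed: lfmogi
  Compare pos 0 ('i') with pos 5 ('l'): MISMATCH
  Compare pos 1 ('g') with pos 4 ('f'): MISMATCH
  Compare pos 2 ('o') with pos 3 ('m'): MISMATCH
Result: not a palindrome

0


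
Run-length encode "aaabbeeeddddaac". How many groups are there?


Input: aaabbeeeddddaac
Scanning for consecutive runs:
  Group 1: 'a' x 3 (positions 0-2)
  Group 2: 'b' x 2 (positions 3-4)
  Group 3: 'e' x 3 (positions 5-7)
  Group 4: 'd' x 4 (positions 8-11)
  Group 5: 'a' x 2 (positions 12-13)
  Group 6: 'c' x 1 (positions 14-14)
Total groups: 6

6


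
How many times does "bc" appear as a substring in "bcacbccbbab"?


Searching for "bc" in "bcacbccbbab"
Scanning each position:
  Position 0: "bc" => MATCH
  Position 1: "ca" => no
  Position 2: "ac" => no
  Position 3: "cb" => no
  Position 4: "bc" => MATCH
  Position 5: "cc" => no
  Position 6: "cb" => no
  Position 7: "bb" => no
  Position 8: "ba" => no
  Position 9: "ab" => no
Total occurrences: 2

2


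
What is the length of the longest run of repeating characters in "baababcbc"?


Input: "baababcbc"
Scanning for longest run:
  Position 1 ('a'): new char, reset run to 1
  Position 2 ('a'): continues run of 'a', length=2
  Position 3 ('b'): new char, reset run to 1
  Position 4 ('a'): new char, reset run to 1
  Position 5 ('b'): new char, reset run to 1
  Position 6 ('c'): new char, reset run to 1
  Position 7 ('b'): new char, reset run to 1
  Position 8 ('c'): new char, reset run to 1
Longest run: 'a' with length 2

2


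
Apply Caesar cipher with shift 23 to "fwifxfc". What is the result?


Caesar cipher: shift "fwifxfc" by 23
  'f' (pos 5) + 23 = pos 2 = 'c'
  'w' (pos 22) + 23 = pos 19 = 't'
  'i' (pos 8) + 23 = pos 5 = 'f'
  'f' (pos 5) + 23 = pos 2 = 'c'
  'x' (pos 23) + 23 = pos 20 = 'u'
  'f' (pos 5) + 23 = pos 2 = 'c'
  'c' (pos 2) + 23 = pos 25 = 'z'
Result: ctfcucz

ctfcucz


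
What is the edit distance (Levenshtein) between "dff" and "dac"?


Computing edit distance: "dff" -> "dac"
DP table:
           d    a    c
      0    1    2    3
  d   1    0    1    2
  f   2    1    1    2
  f   3    2    2    2
Edit distance = dp[3][3] = 2

2


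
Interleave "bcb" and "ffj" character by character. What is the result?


Interleaving "bcb" and "ffj":
  Position 0: 'b' from first, 'f' from second => "bf"
  Position 1: 'c' from first, 'f' from second => "cf"
  Position 2: 'b' from first, 'j' from second => "bj"
Result: bfcfbj

bfcfbj


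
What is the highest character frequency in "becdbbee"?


Input: becdbbee
Character counts:
  'b': 3
  'c': 1
  'd': 1
  'e': 3
Maximum frequency: 3

3


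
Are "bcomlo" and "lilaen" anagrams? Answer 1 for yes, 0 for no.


Strings: "bcomlo", "lilaen"
Sorted first:  bclmoo
Sorted second: aeilln
Differ at position 0: 'b' vs 'a' => not anagrams

0


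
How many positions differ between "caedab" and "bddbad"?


Comparing "caedab" and "bddbad" position by position:
  Position 0: 'c' vs 'b' => DIFFER
  Position 1: 'a' vs 'd' => DIFFER
  Position 2: 'e' vs 'd' => DIFFER
  Position 3: 'd' vs 'b' => DIFFER
  Position 4: 'a' vs 'a' => same
  Position 5: 'b' vs 'd' => DIFFER
Positions that differ: 5

5


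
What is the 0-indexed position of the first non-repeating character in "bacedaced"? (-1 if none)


Input: bacedaced
Character frequencies:
  'a': 2
  'b': 1
  'c': 2
  'd': 2
  'e': 2
Scanning left to right for freq == 1:
  Position 0 ('b'): unique! => answer = 0

0


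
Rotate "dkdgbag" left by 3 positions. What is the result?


Input: "dkdgbag", rotate left by 3
First 3 characters: "dkd"
Remaining characters: "gbag"
Concatenate remaining + first: "gbag" + "dkd" = "gbagdkd"

gbagdkd


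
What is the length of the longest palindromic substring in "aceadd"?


Input: "aceadd"
Checking substrings for palindromes:
  [4:6] "dd" (len 2) => palindrome
Longest palindromic substring: "dd" with length 2

2


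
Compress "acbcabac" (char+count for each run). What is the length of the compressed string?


Input: acbcabac
Runs:
  'a' x 1 => "a1"
  'c' x 1 => "c1"
  'b' x 1 => "b1"
  'c' x 1 => "c1"
  'a' x 1 => "a1"
  'b' x 1 => "b1"
  'a' x 1 => "a1"
  'c' x 1 => "c1"
Compressed: "a1c1b1c1a1b1a1c1"
Compressed length: 16

16


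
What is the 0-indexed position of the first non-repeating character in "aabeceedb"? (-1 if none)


Input: aabeceedb
Character frequencies:
  'a': 2
  'b': 2
  'c': 1
  'd': 1
  'e': 3
Scanning left to right for freq == 1:
  Position 0 ('a'): freq=2, skip
  Position 1 ('a'): freq=2, skip
  Position 2 ('b'): freq=2, skip
  Position 3 ('e'): freq=3, skip
  Position 4 ('c'): unique! => answer = 4

4


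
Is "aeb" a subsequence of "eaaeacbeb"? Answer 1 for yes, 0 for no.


Check if "aeb" is a subsequence of "eaaeacbeb"
Greedy scan:
  Position 0 ('e'): no match needed
  Position 1 ('a'): matches sub[0] = 'a'
  Position 2 ('a'): no match needed
  Position 3 ('e'): matches sub[1] = 'e'
  Position 4 ('a'): no match needed
  Position 5 ('c'): no match needed
  Position 6 ('b'): matches sub[2] = 'b'
  Position 7 ('e'): no match needed
  Position 8 ('b'): no match needed
All 3 characters matched => is a subsequence

1


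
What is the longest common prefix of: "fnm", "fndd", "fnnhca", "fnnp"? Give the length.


Words: fnm, fndd, fnnhca, fnnp
  Position 0: all 'f' => match
  Position 1: all 'n' => match
  Position 2: ('m', 'd', 'n', 'n') => mismatch, stop
LCP = "fn" (length 2)

2


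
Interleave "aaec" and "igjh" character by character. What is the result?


Interleaving "aaec" and "igjh":
  Position 0: 'a' from first, 'i' from second => "ai"
  Position 1: 'a' from first, 'g' from second => "ag"
  Position 2: 'e' from first, 'j' from second => "ej"
  Position 3: 'c' from first, 'h' from second => "ch"
Result: aiagejch

aiagejch


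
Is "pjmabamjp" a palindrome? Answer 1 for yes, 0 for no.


Input: pjmabamjp
Reversed: pjmabamjp
  Compare pos 0 ('p') with pos 8 ('p'): match
  Compare pos 1 ('j') with pos 7 ('j'): match
  Compare pos 2 ('m') with pos 6 ('m'): match
  Compare pos 3 ('a') with pos 5 ('a'): match
Result: palindrome

1


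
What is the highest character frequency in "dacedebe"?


Input: dacedebe
Character counts:
  'a': 1
  'b': 1
  'c': 1
  'd': 2
  'e': 3
Maximum frequency: 3

3


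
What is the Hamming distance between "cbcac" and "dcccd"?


Comparing "cbcac" and "dcccd" position by position:
  Position 0: 'c' vs 'd' => differ
  Position 1: 'b' vs 'c' => differ
  Position 2: 'c' vs 'c' => same
  Position 3: 'a' vs 'c' => differ
  Position 4: 'c' vs 'd' => differ
Total differences (Hamming distance): 4

4


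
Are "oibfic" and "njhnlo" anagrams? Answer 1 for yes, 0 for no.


Strings: "oibfic", "njhnlo"
Sorted first:  bcfiio
Sorted second: hjlnno
Differ at position 0: 'b' vs 'h' => not anagrams

0


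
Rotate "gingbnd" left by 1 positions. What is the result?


Input: "gingbnd", rotate left by 1
First 1 characters: "g"
Remaining characters: "ingbnd"
Concatenate remaining + first: "ingbnd" + "g" = "ingbndg"

ingbndg


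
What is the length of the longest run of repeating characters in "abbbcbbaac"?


Input: "abbbcbbaac"
Scanning for longest run:
  Position 1 ('b'): new char, reset run to 1
  Position 2 ('b'): continues run of 'b', length=2
  Position 3 ('b'): continues run of 'b', length=3
  Position 4 ('c'): new char, reset run to 1
  Position 5 ('b'): new char, reset run to 1
  Position 6 ('b'): continues run of 'b', length=2
  Position 7 ('a'): new char, reset run to 1
  Position 8 ('a'): continues run of 'a', length=2
  Position 9 ('c'): new char, reset run to 1
Longest run: 'b' with length 3

3


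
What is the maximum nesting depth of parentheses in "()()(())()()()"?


Input: "()()(())()()()"
Tracking depth:
  Position 0 '(': depth becomes 1
  Position 1 ')': depth becomes 0
  Position 2 '(': depth becomes 1
  Position 3 ')': depth becomes 0
  Position 4 '(': depth becomes 1
  Position 5 '(': depth becomes 2
  Position 6 ')': depth becomes 1
  Position 7 ')': depth becomes 0
  Position 8 '(': depth becomes 1
  Position 9 ')': depth becomes 0
  Position 10 '(': depth becomes 1
  Position 11 ')': depth becomes 0
  Position 12 '(': depth becomes 1
  Position 13 ')': depth becomes 0
Maximum depth reached: 2

2


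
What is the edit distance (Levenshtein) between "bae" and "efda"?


Computing edit distance: "bae" -> "efda"
DP table:
           e    f    d    a
      0    1    2    3    4
  b   1    1    2    3    4
  a   2    2    2    3    3
  e   3    2    3    3    4
Edit distance = dp[3][4] = 4

4


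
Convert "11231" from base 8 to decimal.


Input: "11231" in base 8
Positional expansion:
  Digit '1' (value 1) x 8^4 = 4096
  Digit '1' (value 1) x 8^3 = 512
  Digit '2' (value 2) x 8^2 = 128
  Digit '3' (value 3) x 8^1 = 24
  Digit '1' (value 1) x 8^0 = 1
Sum = 4761

4761


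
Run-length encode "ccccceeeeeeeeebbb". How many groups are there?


Input: ccccceeeeeeeeebbb
Scanning for consecutive runs:
  Group 1: 'c' x 5 (positions 0-4)
  Group 2: 'e' x 9 (positions 5-13)
  Group 3: 'b' x 3 (positions 14-16)
Total groups: 3

3


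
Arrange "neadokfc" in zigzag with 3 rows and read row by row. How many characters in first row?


Zigzag "neadokfc" into 3 rows:
Placing characters:
  'n' => row 0
  'e' => row 1
  'a' => row 2
  'd' => row 1
  'o' => row 0
  'k' => row 1
  'f' => row 2
  'c' => row 1
Rows:
  Row 0: "no"
  Row 1: "edkc"
  Row 2: "af"
First row length: 2

2
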